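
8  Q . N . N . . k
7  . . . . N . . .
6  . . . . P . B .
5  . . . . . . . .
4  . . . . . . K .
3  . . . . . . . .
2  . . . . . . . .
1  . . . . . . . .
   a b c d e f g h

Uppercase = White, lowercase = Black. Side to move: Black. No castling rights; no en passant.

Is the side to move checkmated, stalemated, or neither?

Black to move; black king on h8.
In check: no.
King squares — g7: attacked by Ne8; h7: attacked by Bg6; g8: attacked by Ne7.
Legal moves for Black: none.
Not in check and no legal moves → stalemate.

stalemate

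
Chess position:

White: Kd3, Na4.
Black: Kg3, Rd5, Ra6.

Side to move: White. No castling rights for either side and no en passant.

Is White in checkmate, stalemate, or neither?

White to move; white king on d3.
In check: yes, from the black rook on d5.
Legal moves for White: Ke4, Kc4, Ke3, Kc3, Ke2, Kc2.
White is in check but has 6 legal moves → neither.

neither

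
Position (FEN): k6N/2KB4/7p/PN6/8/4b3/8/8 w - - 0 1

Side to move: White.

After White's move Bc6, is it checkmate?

After Bc6: black king on a8; in check: yes, from the white bishop on c6.
King squares — a7: attacked by Nb5; b7: attacked by Bc6; b8: attacked by Kc7.
Black has no legal moves → checkmate.

yes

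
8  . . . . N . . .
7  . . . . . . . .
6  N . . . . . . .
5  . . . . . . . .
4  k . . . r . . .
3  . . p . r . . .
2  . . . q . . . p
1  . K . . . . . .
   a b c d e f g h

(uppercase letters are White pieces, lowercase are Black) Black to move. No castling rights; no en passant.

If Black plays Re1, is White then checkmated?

After Re1: white king on b1; in check: yes, from the black rook on e1.
King squares — a1: attacked by Re1; c1: attacked by Re1; a2: attacked by Qd2; b2: attacked by Qd2; c2: attacked by Qd2.
White has no legal moves → checkmate.

yes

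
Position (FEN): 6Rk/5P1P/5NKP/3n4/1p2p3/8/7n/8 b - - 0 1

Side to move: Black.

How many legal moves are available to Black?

0

Black to move; king on h8.
In check: yes, from the white rook on g8.
Legal moves: none.
Count: 0.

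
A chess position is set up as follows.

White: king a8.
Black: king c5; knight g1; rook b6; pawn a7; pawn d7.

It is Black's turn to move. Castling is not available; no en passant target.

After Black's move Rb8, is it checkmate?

After Rb8: white king on a8; in check: yes, from the black rook on b8.
White has 2 legal replies: Kxb8, Kxa7.
In check but a legal move exists → not checkmate.

no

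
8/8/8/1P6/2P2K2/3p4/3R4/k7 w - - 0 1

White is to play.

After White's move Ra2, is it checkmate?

After Ra2: black king on a1; in check: yes, from the white rook on a2.
Black has 2 legal replies: Kxa2, Kb1.
In check but a legal move exists → not checkmate.

no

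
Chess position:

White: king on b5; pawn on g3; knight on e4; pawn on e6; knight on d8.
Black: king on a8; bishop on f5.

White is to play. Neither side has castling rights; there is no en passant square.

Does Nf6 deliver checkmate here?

no

After Nf6: black king on a8; in check: no.
Black is not in check, so this cannot be checkmate.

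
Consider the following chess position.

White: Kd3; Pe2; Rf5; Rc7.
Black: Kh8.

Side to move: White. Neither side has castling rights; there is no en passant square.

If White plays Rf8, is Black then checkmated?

After Rf8: black king on h8; in check: yes, from the white rook on f8.
King squares — g7: attacked by Rc7; h7: attacked by Rc7; g8: attacked by Rf8.
Black has no legal moves → checkmate.

yes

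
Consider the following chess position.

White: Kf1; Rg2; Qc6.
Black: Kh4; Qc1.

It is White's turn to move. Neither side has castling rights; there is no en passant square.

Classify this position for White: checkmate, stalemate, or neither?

White to move; white king on f1.
In check: yes, from the black queen on c1.
King squares — e1: attacked by Qc1; g1: attacked by Qc1; e2: available; f2: available; g2: own rook.
Legal moves for White: Kf2, Ke2, Qxc1.
White is in check but has 3 legal moves → neither.

neither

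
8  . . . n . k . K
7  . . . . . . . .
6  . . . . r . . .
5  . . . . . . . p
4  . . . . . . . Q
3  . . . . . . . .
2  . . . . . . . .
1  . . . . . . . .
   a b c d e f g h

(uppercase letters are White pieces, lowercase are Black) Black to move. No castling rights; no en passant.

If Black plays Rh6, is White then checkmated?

yes

After Rh6: white king on h8; in check: yes, from the black rook on h6.
King squares — g7: attacked by Kf8; h7: attacked by Rh6; g8: attacked by Kf8.
White has no legal moves → checkmate.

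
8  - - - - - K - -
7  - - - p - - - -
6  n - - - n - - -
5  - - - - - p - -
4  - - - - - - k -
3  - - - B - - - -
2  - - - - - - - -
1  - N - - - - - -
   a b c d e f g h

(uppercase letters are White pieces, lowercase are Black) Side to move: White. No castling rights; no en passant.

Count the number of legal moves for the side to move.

White to move; king on f8.
In check: yes, from the black knight on e6.
Legal moves: Kg8, Ke8, Kf7, Ke7.
Count: 4.

4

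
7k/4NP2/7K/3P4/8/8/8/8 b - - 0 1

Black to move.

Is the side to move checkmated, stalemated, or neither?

stalemate

Black to move; black king on h8.
In check: no.
King squares — g7: attacked by Kh6; h7: attacked by Kh6; g8: attacked by Ne7.
Legal moves for Black: none.
Not in check and no legal moves → stalemate.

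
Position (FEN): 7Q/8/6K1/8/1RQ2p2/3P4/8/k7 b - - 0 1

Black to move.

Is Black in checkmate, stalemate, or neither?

checkmate

Black to move; black king on a1.
In check: yes, from the white queen on h8.
King squares — b1: attacked by Rb4; a2: attacked by Qc4; b2: attacked by Rb4.
Legal moves for Black: none.
In check with no legal moves → checkmate.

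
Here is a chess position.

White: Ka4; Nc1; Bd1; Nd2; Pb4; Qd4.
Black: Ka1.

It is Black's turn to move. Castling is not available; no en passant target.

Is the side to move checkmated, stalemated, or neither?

checkmate

Black to move; black king on a1.
In check: yes, from the white queen on d4.
King squares — b1: attacked by Nd2; a2: attacked by Nc1; b2: attacked by Qd4.
Legal moves for Black: none.
In check with no legal moves → checkmate.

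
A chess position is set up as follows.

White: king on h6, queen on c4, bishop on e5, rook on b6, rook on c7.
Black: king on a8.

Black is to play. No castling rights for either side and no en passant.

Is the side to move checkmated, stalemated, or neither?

stalemate

Black to move; black king on a8.
In check: no.
King squares — a7: attacked by Rc7; b7: attacked by Rb6; b8: attacked by Rb6.
Legal moves for Black: none.
Not in check and no legal moves → stalemate.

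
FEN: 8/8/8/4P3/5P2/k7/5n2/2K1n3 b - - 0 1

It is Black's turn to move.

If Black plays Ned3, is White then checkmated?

no

After Ned3: white king on c1; in check: yes, from the black knight on d3.
White has 3 legal replies: Kd2, Kc2, Kb1.
In check but a legal move exists → not checkmate.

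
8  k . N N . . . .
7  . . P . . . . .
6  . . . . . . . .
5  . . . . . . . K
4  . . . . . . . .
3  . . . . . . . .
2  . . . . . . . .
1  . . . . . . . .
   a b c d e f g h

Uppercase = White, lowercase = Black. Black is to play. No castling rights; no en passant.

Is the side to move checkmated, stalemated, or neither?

Black to move; black king on a8.
In check: no.
King squares — a7: attacked by Nc8; b7: attacked by Nd8; b8: attacked by Pc7.
Legal moves for Black: none.
Not in check and no legal moves → stalemate.

stalemate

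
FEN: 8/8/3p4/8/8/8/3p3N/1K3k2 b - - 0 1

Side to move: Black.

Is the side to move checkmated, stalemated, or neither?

Black to move; black king on f1.
In check: yes, from the white knight on h2.
King squares — e1: available; g1: available; e2: available; f2: available; g2: available.
Legal moves for Black: Kg2, Kf2, Ke2, Kg1, Ke1.
Black is in check but has 5 legal moves → neither.

neither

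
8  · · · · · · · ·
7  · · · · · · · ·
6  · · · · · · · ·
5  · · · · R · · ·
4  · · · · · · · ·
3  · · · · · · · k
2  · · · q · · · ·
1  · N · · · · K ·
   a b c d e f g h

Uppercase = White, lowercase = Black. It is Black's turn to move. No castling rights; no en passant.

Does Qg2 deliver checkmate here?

yes

After Qg2: white king on g1; in check: yes, from the black queen on g2.
King squares — f1: attacked by Qg2; h1: attacked by Qg2; f2: attacked by Qg2; g2: attacked by Kh3; h2: attacked by Qg2.
White has no legal moves → checkmate.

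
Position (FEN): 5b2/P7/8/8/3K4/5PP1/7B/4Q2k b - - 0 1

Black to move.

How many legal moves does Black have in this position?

2

Black to move; king on h1.
In check: yes, from the white queen on e1.
Legal moves: Kxh2, Kg2.
Count: 2.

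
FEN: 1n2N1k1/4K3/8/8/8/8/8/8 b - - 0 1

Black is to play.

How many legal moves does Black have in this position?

Black to move; king on g8.
In check: no.
Legal moves: Kh8, Kh7, Nd7, Nc6+, Na6.
Count: 5.

5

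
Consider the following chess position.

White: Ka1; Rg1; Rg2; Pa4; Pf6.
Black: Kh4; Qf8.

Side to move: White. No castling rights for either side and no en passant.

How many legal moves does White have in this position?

24

White to move; king on a1.
In check: no.
Legal moves: Rg8, Rg7, Rg6, Rg5, Rg4+, Rg3, Rh2#, Rf2, Re2, Rd2, Rc2, Rb2, Ra2, Rh1#, Rf1, Re1, Rd1, Rc1, Rb1, Kb2, Ka2, Kb1, f7, a5.
Count: 24.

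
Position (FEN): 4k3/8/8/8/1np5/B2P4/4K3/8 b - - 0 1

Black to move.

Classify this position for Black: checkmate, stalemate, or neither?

neither

Black to move; black king on e8.
In check: no.
Legal moves for Black: Kf8, Kd8, Kf7, Ke7, Kd7, Nc6, Na6, Nd5, Nxd3, Nc2, Na2, cxd3+, c3.
Black has 13 legal moves and is not in check → neither.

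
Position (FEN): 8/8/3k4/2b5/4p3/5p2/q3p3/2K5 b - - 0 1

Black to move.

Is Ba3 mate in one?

After Ba3: white king on c1; in check: yes, from the black bishop on a3.
King squares — b1: attacked by Qa2; d1: attacked by Pe2; b2: attacked by Qa2; c2: attacked by Qa2; d2: attacked by Qa2.
White has no legal moves → checkmate.

yes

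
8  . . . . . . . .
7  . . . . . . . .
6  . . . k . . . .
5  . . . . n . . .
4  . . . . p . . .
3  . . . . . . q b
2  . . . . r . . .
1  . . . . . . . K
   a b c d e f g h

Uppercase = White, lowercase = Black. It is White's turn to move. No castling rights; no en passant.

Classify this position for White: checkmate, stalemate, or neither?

White to move; white king on h1.
In check: no.
King squares — g1: attacked by Qg3; g2: attacked by Re2; h2: attacked by Re2.
Legal moves for White: none.
Not in check and no legal moves → stalemate.

stalemate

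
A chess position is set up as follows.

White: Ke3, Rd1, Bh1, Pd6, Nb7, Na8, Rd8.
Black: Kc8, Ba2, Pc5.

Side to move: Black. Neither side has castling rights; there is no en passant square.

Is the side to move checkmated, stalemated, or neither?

Black to move; black king on c8.
In check: yes, from the white rook on d8.
King squares — b7: attacked by Bh1; c7: attacked by Pd6; d7: attacked by Rd8; b8: attacked by Rd8; d8: attacked by Nb7.
Legal moves for Black: none.
In check with no legal moves → checkmate.

checkmate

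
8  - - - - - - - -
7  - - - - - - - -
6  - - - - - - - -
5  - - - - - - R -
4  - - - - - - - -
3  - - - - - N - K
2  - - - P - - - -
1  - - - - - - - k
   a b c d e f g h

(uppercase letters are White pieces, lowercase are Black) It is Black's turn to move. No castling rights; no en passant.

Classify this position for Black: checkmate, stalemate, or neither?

Black to move; black king on h1.
In check: no.
King squares — g1: attacked by Nf3; g2: attacked by Kh3; h2: attacked by Nf3.
Legal moves for Black: none.
Not in check and no legal moves → stalemate.

stalemate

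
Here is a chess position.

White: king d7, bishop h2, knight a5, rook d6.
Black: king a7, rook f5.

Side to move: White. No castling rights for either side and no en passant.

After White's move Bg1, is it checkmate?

After Bg1: black king on a7; in check: yes, from the white bishop on g1.
Black has 4 legal replies: Kb8, Ka8, Rc5, Rf2.
In check but a legal move exists → not checkmate.

no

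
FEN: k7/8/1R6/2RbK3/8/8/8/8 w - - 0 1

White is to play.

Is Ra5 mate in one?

After Ra5: black king on a8; in check: yes, from the white rook on a5.
King squares — a7: attacked by Ra5; b7: attacked by Rb6; b8: attacked by Rb6.
Black has no legal moves → checkmate.

yes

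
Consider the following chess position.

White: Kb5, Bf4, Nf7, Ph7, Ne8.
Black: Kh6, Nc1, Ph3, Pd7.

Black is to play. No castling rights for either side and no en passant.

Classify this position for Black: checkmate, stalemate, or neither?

neither

Black to move; black king on h6.
In check: yes, from the white bishop on f4 and the white knight on f7.
King squares — g5: attacked by Bf4; h5: available; g6: available; g7: attacked by Ne8; h7: available.
Legal moves for Black: Kxh7, Kg6, Kh5.
Black is in check but has 3 legal moves → neither.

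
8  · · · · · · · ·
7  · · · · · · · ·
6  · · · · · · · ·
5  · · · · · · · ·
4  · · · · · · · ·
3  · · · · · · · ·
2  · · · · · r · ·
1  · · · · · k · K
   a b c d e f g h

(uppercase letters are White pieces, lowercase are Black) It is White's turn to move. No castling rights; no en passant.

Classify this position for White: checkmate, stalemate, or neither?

White to move; white king on h1.
In check: no.
King squares — g1: attacked by Kf1; g2: attacked by Kf1; h2: attacked by Rf2.
Legal moves for White: none.
Not in check and no legal moves → stalemate.

stalemate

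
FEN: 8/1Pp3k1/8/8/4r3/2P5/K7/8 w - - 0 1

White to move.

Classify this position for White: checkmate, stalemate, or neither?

White to move; white king on a2.
In check: no.
Legal moves for White: Kb3, Ka3, Kb2, Kb1, Ka1, b8=Q, b8=R, b8=B, b8=N, c4.
White has 10 legal moves and is not in check → neither.

neither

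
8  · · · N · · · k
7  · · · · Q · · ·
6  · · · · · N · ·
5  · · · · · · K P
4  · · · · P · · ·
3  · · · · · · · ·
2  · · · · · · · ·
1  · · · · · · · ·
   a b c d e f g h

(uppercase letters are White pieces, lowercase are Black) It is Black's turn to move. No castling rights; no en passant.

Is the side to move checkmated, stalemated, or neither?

Black to move; black king on h8.
In check: no.
King squares — g7: attacked by Qe7; h7: attacked by Nf6; g8: attacked by Nf6.
Legal moves for Black: none.
Not in check and no legal moves → stalemate.

stalemate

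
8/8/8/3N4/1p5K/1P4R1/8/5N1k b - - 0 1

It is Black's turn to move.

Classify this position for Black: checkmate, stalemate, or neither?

Black to move; black king on h1.
In check: no.
King squares — g1: attacked by Rg3; g2: attacked by Rg3; h2: attacked by Nf1.
Legal moves for Black: none.
Not in check and no legal moves → stalemate.

stalemate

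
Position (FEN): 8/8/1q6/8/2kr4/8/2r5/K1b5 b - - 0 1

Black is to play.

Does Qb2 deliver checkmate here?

After Qb2: white king on a1; in check: yes, from the black queen on b2.
King squares — b1: attacked by Qb2; a2: attacked by Qb2; b2: attacked by Bc1.
White has no legal moves → checkmate.

yes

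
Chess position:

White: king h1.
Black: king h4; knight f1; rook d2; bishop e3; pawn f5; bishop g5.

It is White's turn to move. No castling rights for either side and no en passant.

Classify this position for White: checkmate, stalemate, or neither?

stalemate

White to move; white king on h1.
In check: no.
King squares — g1: attacked by Be3; g2: attacked by Rd2; h2: attacked by Nf1.
Legal moves for White: none.
Not in check and no legal moves → stalemate.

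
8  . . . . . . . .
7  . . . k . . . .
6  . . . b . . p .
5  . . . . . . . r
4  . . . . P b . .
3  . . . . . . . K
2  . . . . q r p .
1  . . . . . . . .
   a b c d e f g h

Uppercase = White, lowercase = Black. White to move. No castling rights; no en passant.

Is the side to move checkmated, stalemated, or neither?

checkmate

White to move; white king on h3.
In check: yes, from the black rook on h5.
King squares — g2: attacked by Rf2; h2: attacked by Bf4; g3: attacked by Bf4; g4: attacked by Qe2; h4: attacked by Rh5.
Legal moves for White: none.
In check with no legal moves → checkmate.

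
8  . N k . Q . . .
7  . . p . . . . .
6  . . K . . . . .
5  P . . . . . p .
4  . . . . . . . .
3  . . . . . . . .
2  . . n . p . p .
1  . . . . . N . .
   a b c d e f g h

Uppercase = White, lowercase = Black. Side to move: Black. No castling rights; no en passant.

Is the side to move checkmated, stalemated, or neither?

Black to move; black king on c8.
In check: yes, from the white queen on e8.
King squares — b7: attacked by Kc6; c7: own pawn; d7: attacked by Kc6; b8: attacked by Qe8; d8: attacked by Qe8.
Legal moves for Black: none.
In check with no legal moves → checkmate.

checkmate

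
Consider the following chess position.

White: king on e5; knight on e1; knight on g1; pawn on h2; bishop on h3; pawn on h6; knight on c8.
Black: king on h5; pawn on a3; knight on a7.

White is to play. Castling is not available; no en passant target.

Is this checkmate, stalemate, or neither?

neither

White to move; white king on e5.
In check: no.
Legal moves for White include: Ne7, Nxa7, Nd6, Nb6, Kf6, Ke6, Kd6, Kf5, Kd5, Kf4, Ke4, Kd4, Bd7, Be6, Bf5, Bg4+, Bg2, Bf1, ... (list truncated; more exist).
White has legal moves and is not in check → neither.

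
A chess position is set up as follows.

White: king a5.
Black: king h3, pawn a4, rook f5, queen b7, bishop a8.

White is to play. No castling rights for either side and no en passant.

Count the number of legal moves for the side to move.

1

White to move; king on a5.
In check: yes, from the black rook on f5.
Legal moves: Kxa4.
Count: 1.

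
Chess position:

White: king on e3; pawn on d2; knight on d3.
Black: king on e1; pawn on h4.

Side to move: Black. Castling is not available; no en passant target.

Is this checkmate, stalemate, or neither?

neither

Black to move; black king on e1.
In check: yes, from the white knight on d3.
King squares — d1: available; f1: available; d2: attacked by Ke3; e2: attacked by Ke3; f2: attacked by Nd3.
Legal moves for Black: Kf1, Kd1.
Black is in check but has 2 legal moves → neither.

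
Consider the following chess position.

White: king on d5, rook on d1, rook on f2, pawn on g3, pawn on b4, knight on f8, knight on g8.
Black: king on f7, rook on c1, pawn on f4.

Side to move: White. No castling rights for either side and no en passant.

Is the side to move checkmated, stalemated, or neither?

White to move; white king on d5.
In check: no.
Legal moves for White include: Ne7, Nh6+, Nf6, Nh7, Nd7, Ng6, Ne6, Kd6, Ke5, Ke4, Kd4, Rxf4+, Rf3, Rh2, Rg2, Re2, Rfd2, Rc2, ... (list truncated; more exist).
White has legal moves and is not in check → neither.

neither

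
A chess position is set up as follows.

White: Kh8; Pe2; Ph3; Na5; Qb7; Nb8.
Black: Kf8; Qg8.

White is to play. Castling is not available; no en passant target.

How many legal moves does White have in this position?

White to move; king on h8.
In check: yes, from the black queen on g8.
Legal moves: none.
Count: 0.

0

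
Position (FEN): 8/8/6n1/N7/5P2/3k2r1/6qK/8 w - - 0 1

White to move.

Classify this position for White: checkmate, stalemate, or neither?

White to move; white king on h2.
In check: yes, from the black queen on g2.
King squares — g1: attacked by Qg2; h1: attacked by Qg2; g2: attacked by Rg3; g3: attacked by Qg2; h3: attacked by Qg2.
Legal moves for White: none.
In check with no legal moves → checkmate.

checkmate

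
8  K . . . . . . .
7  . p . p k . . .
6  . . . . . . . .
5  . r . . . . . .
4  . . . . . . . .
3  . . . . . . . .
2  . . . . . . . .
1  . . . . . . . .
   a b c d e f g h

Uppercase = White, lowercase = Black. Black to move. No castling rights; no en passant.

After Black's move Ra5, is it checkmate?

After Ra5: white king on a8; in check: yes, from the black rook on a5.
White has 2 legal replies: Kb8, Kxb7.
In check but a legal move exists → not checkmate.

no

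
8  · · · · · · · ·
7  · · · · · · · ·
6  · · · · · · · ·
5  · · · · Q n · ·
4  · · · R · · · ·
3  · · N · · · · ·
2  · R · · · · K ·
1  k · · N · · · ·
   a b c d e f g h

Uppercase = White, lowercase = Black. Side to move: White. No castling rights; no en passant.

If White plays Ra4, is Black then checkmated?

yes

After Ra4: black king on a1; in check: yes, from the white rook on a4.
King squares — b1: attacked by Rb2; a2: attacked by Rb2; b2: attacked by Nd1.
Black has no legal moves → checkmate.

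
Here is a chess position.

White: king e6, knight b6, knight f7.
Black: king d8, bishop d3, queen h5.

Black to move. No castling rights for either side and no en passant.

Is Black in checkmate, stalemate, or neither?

neither

Black to move; black king on d8.
In check: yes, from the white knight on f7.
Legal moves for Black: Ke8, Kc7, Qxf7+.
Black is in check but has 3 legal moves → neither.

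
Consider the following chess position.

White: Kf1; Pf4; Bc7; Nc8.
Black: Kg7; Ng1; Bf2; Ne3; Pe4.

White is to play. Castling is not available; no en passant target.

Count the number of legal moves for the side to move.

White to move; king on f1.
In check: yes, from the black knight on e3.
Legal moves: Kxf2.
Count: 1.

1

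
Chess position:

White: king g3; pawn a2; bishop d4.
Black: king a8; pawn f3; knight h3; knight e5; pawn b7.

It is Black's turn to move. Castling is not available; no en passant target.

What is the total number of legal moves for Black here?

15

Black to move; king on a8.
In check: no.
Legal moves: Kb8, Nf7, Nd7, Ng6, Nc6, Ng4, Nc4, Nd3, Ng5, Nf4, Nf2, Ng1, b6, f2, b5.
Count: 15.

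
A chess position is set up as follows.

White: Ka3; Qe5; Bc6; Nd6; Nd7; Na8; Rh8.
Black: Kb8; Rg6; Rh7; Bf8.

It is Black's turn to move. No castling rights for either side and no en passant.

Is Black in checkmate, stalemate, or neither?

Black to move; black king on b8.
In check: yes, from the white knight on d7.
Legal moves for Black: Ka7, Rxd7.
Black is in check but has 2 legal moves → neither.

neither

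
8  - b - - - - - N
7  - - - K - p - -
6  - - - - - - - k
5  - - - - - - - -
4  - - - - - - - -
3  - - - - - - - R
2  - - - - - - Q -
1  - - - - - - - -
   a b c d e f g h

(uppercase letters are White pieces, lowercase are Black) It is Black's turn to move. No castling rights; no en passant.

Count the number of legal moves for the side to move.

Black to move; king on h6.
In check: yes, from the white rook on h3.
Legal moves: none.
Count: 0.

0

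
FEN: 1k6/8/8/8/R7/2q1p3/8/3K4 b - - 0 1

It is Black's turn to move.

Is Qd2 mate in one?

yes

After Qd2: white king on d1; in check: yes, from the black queen on d2.
King squares — c1: attacked by Qd2; e1: attacked by Qd2; c2: attacked by Qd2; d2: attacked by Pe3; e2: attacked by Qd2.
White has no legal moves → checkmate.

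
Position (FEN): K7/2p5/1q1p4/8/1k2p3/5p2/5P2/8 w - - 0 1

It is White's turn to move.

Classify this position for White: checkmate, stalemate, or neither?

White to move; white king on a8.
In check: no.
King squares — a7: attacked by Qb6; b7: attacked by Qb6; b8: attacked by Qb6.
Legal moves for White: none.
Not in check and no legal moves → stalemate.

stalemate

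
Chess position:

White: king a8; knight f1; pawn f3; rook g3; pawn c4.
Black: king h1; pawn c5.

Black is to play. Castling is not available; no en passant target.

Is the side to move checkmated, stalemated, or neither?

stalemate

Black to move; black king on h1.
In check: no.
King squares — g1: attacked by Rg3; g2: attacked by Rg3; h2: attacked by Nf1.
Legal moves for Black: none.
Not in check and no legal moves → stalemate.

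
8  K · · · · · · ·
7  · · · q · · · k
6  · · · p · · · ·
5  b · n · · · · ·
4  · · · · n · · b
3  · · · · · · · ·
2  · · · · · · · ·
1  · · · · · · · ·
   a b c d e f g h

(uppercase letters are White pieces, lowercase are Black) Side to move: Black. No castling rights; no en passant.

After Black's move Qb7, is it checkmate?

After Qb7: white king on a8; in check: yes, from the black queen on b7.
King squares — a7: attacked by Qb7; b7: attacked by Nc5; b8: attacked by Qb7.
White has no legal moves → checkmate.

yes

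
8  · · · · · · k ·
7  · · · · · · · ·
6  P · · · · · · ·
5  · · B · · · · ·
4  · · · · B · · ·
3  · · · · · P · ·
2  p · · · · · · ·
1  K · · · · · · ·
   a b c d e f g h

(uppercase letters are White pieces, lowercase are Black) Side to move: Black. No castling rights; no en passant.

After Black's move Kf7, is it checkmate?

After Kf7: white king on a1; in check: no.
White is not in check, so this cannot be checkmate.

no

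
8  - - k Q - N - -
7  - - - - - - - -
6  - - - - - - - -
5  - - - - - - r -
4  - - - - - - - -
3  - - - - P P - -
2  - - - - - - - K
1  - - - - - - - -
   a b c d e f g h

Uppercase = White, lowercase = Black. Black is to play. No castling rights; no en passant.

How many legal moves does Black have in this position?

2

Black to move; king on c8.
In check: yes, from the white queen on d8.
Legal moves: Kxd8, Kb7.
Count: 2.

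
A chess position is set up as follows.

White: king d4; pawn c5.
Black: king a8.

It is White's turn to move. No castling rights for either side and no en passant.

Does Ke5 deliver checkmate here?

After Ke5: black king on a8; in check: no.
Black is not in check, so this cannot be checkmate.

no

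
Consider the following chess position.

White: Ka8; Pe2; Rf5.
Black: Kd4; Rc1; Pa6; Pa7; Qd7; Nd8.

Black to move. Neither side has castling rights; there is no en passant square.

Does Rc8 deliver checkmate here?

After Rc8: white king on a8; in check: yes, from the black rook on c8.
King squares — a7: attacked by Qd7; b7: attacked by Qd7; b8: attacked by Rc8.
White has no legal moves → checkmate.

yes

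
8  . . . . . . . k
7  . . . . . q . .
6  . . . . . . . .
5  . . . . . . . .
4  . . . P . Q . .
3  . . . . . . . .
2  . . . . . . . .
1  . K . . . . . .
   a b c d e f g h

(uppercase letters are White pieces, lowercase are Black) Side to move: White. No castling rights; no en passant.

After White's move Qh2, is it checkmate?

After Qh2: black king on h8; in check: yes, from the white queen on h2.
Black has 4 legal replies: Kg8, Kg7, Qh7+, Qh5.
In check but a legal move exists → not checkmate.

no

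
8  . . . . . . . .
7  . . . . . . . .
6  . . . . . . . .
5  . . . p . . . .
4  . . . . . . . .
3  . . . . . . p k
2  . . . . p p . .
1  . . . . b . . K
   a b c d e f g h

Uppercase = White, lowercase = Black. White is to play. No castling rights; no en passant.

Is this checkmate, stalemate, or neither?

stalemate

White to move; white king on h1.
In check: no.
King squares — g1: attacked by Pf2; g2: attacked by Kh3; h2: attacked by Pg3.
Legal moves for White: none.
Not in check and no legal moves → stalemate.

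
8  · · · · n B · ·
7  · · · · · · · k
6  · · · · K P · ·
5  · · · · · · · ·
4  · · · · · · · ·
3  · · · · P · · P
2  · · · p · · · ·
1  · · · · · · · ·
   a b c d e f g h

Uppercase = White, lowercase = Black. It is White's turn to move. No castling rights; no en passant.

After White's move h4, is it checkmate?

no

After h4: black king on h7; in check: no.
Black is not in check, so this cannot be checkmate.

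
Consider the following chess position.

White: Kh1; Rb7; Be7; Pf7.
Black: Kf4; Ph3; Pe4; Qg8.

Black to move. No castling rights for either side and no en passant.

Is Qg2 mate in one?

yes

After Qg2: white king on h1; in check: yes, from the black queen on g2.
King squares — g1: attacked by Qg2; g2: attacked by Ph3; h2: attacked by Qg2.
White has no legal moves → checkmate.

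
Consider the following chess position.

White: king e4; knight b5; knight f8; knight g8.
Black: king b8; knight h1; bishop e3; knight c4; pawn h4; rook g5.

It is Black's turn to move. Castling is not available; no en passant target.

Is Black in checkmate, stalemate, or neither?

neither

Black to move; black king on b8.
In check: no.
Legal moves for Black include: Kc8, Ka8, Kb7, Rxg8, Rg7, Rg6, Rh5, Rf5, Re5+, Rd5, Rc5, Rxb5, Rg4+, Rg3, Rg2, Rg1, Nd6+, Nb6, ... (list truncated; more exist).
Black has legal moves and is not in check → neither.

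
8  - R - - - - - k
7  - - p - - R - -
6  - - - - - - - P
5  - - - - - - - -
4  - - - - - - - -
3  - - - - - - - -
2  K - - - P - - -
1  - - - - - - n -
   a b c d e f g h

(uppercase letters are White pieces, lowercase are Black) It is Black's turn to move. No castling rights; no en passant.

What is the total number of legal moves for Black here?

Black to move; king on h8.
In check: yes, from the white rook on b8.
Legal moves: none.
Count: 0.

0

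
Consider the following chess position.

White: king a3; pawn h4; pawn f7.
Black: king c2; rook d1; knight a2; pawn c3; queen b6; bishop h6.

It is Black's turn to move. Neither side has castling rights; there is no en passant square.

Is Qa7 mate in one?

After Qa7: white king on a3; in check: yes, from the black queen on a7.
King squares — a2: attacked by Qa7; b2: attacked by Kc2; b3: attacked by Kc2; a4: attacked by Qa7; b4: attacked by Na2.
White has no legal moves → checkmate.

yes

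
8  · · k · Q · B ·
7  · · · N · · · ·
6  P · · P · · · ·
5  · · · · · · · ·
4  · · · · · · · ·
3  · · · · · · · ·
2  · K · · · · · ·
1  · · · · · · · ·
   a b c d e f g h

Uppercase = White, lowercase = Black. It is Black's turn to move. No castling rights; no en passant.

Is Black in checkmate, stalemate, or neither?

Black to move; black king on c8.
In check: yes, from the white queen on e8.
King squares — b7: attacked by Pa6; c7: attacked by Pd6; d7: attacked by Qe8; b8: attacked by Nd7; d8: attacked by Qe8.
Legal moves for Black: none.
In check with no legal moves → checkmate.

checkmate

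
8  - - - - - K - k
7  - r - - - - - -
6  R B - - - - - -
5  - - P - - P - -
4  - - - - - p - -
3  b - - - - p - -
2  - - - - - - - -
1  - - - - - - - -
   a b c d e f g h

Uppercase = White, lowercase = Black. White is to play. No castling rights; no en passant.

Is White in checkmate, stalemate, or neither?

neither

White to move; white king on f8.
In check: no.
Legal moves for White: Ke8, Bd8, Bc7, Ba7, Ba5, Ra8, Ra7, Ra5, Ra4, Rxa3, f6.
White has 11 legal moves and is not in check → neither.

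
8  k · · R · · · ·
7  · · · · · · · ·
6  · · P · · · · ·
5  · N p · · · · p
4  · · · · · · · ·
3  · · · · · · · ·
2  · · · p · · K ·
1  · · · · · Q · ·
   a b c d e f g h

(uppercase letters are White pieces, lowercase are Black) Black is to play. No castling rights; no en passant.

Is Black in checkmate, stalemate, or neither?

Black to move; black king on a8.
In check: yes, from the white rook on d8.
King squares — a7: attacked by Nb5; b7: attacked by Pc6; b8: attacked by Rd8.
Legal moves for Black: none.
In check with no legal moves → checkmate.

checkmate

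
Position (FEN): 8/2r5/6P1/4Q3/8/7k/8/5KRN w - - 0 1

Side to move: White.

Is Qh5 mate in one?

After Qh5: black king on h3; in check: yes, from the white queen on h5.
King squares — g2: attacked by Kf1; h2: attacked by Qh5; g3: attacked by Rg1; g4: attacked by Rg1; h4: attacked by Qh5.
Black has no legal moves → checkmate.

yes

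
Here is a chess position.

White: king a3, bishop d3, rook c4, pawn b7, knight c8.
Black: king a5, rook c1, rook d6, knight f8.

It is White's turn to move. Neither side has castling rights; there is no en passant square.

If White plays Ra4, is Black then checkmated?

yes

After Ra4: black king on a5; in check: yes, from the white rook on a4.
King squares — a4: attacked by Ka3; b4: attacked by Ka3; b5: attacked by Bd3; a6: attacked by Bd3; b6: attacked by Nc8.
Black has no legal moves → checkmate.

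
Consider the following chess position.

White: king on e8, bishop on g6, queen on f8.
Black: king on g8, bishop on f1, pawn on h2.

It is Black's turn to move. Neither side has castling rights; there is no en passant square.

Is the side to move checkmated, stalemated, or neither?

checkmate

Black to move; black king on g8.
In check: yes, from the white queen on f8.
King squares — f7: attacked by Bg6; g7: attacked by Qf8; h7: attacked by Bg6; f8: attacked by Ke8; h8: attacked by Qf8.
Legal moves for Black: none.
In check with no legal moves → checkmate.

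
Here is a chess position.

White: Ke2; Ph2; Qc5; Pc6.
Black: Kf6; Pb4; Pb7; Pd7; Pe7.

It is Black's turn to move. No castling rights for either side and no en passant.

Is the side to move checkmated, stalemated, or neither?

neither

Black to move; black king on f6.
In check: no.
Legal moves for Black: Kg7, Kf7, Kg6, Ke6, dxc6, bxc6, e6, d6, b6, b3, e5, d5, b5.
Black has 13 legal moves and is not in check → neither.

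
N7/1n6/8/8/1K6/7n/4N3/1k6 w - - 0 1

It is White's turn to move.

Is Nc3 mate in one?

After Nc3: black king on b1; in check: yes, from the white knight on c3.
Black has 4 legal replies: Kc2, Kb2, Kc1, Ka1.
In check but a legal move exists → not checkmate.

no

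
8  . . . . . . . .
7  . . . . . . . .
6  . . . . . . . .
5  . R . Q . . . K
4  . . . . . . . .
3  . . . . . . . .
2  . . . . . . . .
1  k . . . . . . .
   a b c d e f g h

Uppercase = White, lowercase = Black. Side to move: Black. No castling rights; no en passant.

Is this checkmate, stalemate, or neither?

Black to move; black king on a1.
In check: no.
King squares — b1: attacked by Rb5; a2: attacked by Qd5; b2: attacked by Rb5.
Legal moves for Black: none.
Not in check and no legal moves → stalemate.

stalemate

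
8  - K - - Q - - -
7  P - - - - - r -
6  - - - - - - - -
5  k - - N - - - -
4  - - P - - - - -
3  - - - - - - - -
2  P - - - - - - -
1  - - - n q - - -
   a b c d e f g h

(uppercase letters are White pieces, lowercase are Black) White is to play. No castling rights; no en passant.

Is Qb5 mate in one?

After Qb5: black king on a5; in check: yes, from the white queen on b5.
King squares — a4: attacked by Qb5; b4: attacked by Qb5; b5: attacked by Pc4; a6: attacked by Qb5; b6: attacked by Qb5.
Black has no legal moves → checkmate.

yes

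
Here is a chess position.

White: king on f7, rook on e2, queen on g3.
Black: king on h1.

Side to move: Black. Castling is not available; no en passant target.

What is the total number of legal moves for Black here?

Black to move; king on h1.
In check: no.
Legal moves: none.
Count: 0.

0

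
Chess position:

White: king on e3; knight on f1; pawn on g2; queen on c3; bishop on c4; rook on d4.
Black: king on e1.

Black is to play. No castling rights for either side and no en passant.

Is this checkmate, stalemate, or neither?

checkmate

Black to move; black king on e1.
In check: yes, from the white queen on c3.
King squares — d1: attacked by Rd4; f1: attacked by Bc4; d2: attacked by Nf1; e2: attacked by Ke3; f2: attacked by Ke3.
Legal moves for Black: none.
In check with no legal moves → checkmate.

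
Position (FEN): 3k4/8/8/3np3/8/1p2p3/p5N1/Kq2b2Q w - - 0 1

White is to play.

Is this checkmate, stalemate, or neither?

White to move; white king on a1.
In check: yes, from the black queen on b1.
King squares — b1: attacked by Pa2; a2: attacked by Qb1; b2: attacked by Qb1.
Legal moves for White: none.
In check with no legal moves → checkmate.

checkmate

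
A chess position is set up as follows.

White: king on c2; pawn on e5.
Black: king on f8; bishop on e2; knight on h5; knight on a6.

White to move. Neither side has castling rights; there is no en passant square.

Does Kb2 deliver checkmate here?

After Kb2: black king on f8; in check: no.
Black is not in check, so this cannot be checkmate.

no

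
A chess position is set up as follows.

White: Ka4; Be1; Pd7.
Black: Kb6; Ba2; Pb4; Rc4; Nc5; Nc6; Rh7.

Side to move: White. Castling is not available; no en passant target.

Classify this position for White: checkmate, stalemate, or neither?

checkmate

White to move; white king on a4.
In check: yes, from the black knight on c5.
King squares — a3: attacked by Pb4; b3: attacked by Ba2; b4: attacked by Rc4; a5: attacked by Kb6; b5: attacked by Kb6.
Legal moves for White: none.
In check with no legal moves → checkmate.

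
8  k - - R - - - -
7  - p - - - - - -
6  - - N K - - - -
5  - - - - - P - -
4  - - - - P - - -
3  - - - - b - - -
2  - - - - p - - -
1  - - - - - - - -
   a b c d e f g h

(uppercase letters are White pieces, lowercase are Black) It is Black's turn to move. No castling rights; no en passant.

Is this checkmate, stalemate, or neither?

Black to move; black king on a8.
In check: yes, from the white rook on d8.
King squares — a7: attacked by Nc6; b7: own pawn; b8: attacked by Nc6.
Legal moves for Black: none.
In check with no legal moves → checkmate.

checkmate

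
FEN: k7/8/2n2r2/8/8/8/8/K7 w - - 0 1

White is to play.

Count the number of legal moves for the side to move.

3

White to move; king on a1.
In check: no.
Legal moves: Kb2, Ka2, Kb1.
Count: 3.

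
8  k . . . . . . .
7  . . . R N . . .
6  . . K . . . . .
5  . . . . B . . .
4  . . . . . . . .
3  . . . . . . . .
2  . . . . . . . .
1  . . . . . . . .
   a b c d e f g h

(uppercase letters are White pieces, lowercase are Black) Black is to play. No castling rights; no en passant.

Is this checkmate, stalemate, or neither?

Black to move; black king on a8.
In check: no.
King squares — a7: attacked by Rd7; b7: attacked by Kc6; b8: attacked by Be5.
Legal moves for Black: none.
Not in check and no legal moves → stalemate.

stalemate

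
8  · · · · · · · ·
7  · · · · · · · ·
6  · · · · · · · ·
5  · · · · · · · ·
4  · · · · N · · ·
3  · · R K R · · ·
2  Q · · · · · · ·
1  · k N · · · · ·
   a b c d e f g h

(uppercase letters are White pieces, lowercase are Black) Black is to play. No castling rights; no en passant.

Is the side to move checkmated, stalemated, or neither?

Black to move; black king on b1.
In check: yes, from the white queen on a2.
King squares — a1: attacked by Qa2; c1: attacked by Rc3; a2: attacked by Nc1; b2: attacked by Qa2; c2: attacked by Qa2.
Legal moves for Black: none.
In check with no legal moves → checkmate.

checkmate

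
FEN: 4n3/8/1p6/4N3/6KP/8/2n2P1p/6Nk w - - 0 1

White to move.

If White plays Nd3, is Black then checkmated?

no

After Nd3: black king on h1; in check: no.
Black is not in check, so this cannot be checkmate.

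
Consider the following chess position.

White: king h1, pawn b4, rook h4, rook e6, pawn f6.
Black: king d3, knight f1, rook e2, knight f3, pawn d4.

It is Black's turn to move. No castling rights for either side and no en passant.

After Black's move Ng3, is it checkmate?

yes

After Ng3: white king on h1; in check: yes, from the black knight on g3.
King squares — g1: attacked by Nf3; g2: attacked by Re2; h2: attacked by Re2.
White has no legal moves → checkmate.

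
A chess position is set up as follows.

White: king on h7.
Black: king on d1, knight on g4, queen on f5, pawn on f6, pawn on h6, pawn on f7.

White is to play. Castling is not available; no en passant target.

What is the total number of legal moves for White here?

3

White to move; king on h7.
In check: yes, from the black queen on f5.
Legal moves: Kh8, Kg8, Kg7.
Count: 3.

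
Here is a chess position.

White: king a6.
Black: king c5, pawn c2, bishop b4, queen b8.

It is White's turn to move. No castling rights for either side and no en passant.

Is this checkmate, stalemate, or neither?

stalemate

White to move; white king on a6.
In check: no.
King squares — a5: attacked by Bb4; b5: attacked by Kc5; b6: attacked by Kc5; a7: attacked by Qb8; b7: attacked by Qb8.
Legal moves for White: none.
Not in check and no legal moves → stalemate.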